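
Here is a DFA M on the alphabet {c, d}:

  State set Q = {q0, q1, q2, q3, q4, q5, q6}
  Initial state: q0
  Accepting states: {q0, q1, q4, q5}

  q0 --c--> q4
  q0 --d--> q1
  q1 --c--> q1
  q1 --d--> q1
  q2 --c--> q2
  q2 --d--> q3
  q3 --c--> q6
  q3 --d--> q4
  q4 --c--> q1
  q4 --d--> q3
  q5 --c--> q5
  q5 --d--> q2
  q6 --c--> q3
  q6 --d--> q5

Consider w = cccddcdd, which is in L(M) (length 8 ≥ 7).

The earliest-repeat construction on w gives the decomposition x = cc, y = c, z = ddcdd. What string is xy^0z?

xy⁰z = xz = cc·ddcdd = ccddcdd.
Reading y = c takes M from q1 back to q1, so after x the machine is still in q1, and z then leads to the accepting state q1. Hence ccddcdd ∈ L(M).

ccddcdd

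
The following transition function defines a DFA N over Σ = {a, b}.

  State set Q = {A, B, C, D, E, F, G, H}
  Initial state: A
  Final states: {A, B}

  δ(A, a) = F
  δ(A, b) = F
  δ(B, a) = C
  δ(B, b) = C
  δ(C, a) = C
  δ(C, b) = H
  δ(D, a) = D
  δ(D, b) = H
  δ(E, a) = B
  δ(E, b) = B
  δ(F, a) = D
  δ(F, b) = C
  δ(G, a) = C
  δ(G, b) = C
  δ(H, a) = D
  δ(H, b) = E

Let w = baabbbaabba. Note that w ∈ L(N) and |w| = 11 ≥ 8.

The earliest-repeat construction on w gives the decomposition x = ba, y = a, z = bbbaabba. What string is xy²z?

xy^2z = ba·a·a·bbbaabba = baaabbbaabba.
Reading y = a takes N from D back to D, so after x·y·y the machine is still in D, and z then leads to the accepting state B. Hence baaabbbaabba ∈ L(N).

baaabbbaabba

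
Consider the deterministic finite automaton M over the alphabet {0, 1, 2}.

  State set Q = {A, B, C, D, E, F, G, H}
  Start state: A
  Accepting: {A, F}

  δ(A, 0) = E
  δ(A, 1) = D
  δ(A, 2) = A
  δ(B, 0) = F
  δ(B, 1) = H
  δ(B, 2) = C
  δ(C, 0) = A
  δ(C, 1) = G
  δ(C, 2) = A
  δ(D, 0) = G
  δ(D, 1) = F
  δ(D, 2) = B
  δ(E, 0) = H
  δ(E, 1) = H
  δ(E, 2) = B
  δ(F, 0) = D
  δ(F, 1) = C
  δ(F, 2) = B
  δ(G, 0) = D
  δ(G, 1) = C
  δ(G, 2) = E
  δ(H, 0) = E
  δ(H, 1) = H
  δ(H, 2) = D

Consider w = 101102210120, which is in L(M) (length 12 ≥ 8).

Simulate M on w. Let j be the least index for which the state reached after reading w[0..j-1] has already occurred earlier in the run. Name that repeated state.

Run of M on w = 1 0 1 1 0 2 2 1 0 1 2 0:
  step 0: A  (start)
  step 1: D  (read 1: A→D)
  step 2: G  (read 0: D→G)
  step 3: C  (read 1: G→C)
  step 4: G  (read 1: C→G)   ← first repeat (G seen earlier)
  step 5: D  (read 0: G→D)
  step 6: B  (read 2: D→B)
  step 7: C  (read 2: B→C)
  step 8: G  (read 1: C→G)
  step 9: D  (read 0: G→D)
  step 10: F  (read 1: D→F)
  step 11: B  (read 2: F→B)
  step 12: F  (read 0: B→F)

The earliest repeat is at step j = 4: M is in G, which it already visited at step i = 2.
With |Q| = 8, pigeonhole forces a state repeat no later than step 8; the substring read between the first and second visits to that state can be pumped.

G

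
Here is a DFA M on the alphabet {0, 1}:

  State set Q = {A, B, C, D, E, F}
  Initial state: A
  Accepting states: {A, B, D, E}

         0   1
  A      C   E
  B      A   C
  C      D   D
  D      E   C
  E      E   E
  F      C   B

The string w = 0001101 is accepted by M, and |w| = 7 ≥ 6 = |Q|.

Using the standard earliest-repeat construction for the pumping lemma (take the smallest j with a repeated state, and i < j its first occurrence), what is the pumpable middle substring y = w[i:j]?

1

Run of M on w = 0 0 0 1 1 0 1:
  step 0: A  (start)
  step 1: C  (read 0: A→C)
  step 2: D  (read 0: C→D)
  step 3: E  (read 0: D→E)
  step 4: E  (read 1: E→E)   ← first repeat (E seen earlier)
  step 5: E  (read 1: E→E)
  step 6: E  (read 0: E→E)
  step 7: E  (read 1: E→E)

So i = 3, j = 4, giving x = w[0:3] = 000, y = w[3:4] = 1, z = w[4:7] = 101.
Check: |xy| = 4 ≤ 6 and |y| = 1 ≥ 1. Reading y takes M from E back to E, so every xyⁱz is accepted.
Pumping length from the standard proof: p = 6 (the number of states). The repeated state found above gives |xy| = j ≤ 6 and |y| = j − i ≥ 1.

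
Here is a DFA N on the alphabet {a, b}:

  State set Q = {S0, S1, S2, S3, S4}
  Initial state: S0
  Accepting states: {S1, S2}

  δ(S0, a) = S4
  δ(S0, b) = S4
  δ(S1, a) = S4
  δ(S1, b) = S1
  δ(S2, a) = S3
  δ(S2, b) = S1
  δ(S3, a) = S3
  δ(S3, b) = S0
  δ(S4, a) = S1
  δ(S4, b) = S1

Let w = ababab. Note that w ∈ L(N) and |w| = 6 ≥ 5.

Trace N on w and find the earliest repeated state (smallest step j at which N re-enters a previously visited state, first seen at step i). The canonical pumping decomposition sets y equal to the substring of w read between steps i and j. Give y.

ba

Run of N on w = a b a b a b:
  step 0: S0  (start)
  step 1: S4  (read a: S0→S4)
  step 2: S1  (read b: S4→S1)
  step 3: S4  (read a: S1→S4)   ← first repeat (S4 seen earlier)
  step 4: S1  (read b: S4→S1)
  step 5: S4  (read a: S1→S4)
  step 6: S1  (read b: S4→S1)

So i = 1, j = 3, giving x = w[0:1] = a, y = w[1:3] = ba, z = w[3:6] = bab.
Check: |xy| = 3 ≤ 5 and |y| = 2 ≥ 1. Reading y takes N from S4 back to S4, so every xyⁱz is accepted.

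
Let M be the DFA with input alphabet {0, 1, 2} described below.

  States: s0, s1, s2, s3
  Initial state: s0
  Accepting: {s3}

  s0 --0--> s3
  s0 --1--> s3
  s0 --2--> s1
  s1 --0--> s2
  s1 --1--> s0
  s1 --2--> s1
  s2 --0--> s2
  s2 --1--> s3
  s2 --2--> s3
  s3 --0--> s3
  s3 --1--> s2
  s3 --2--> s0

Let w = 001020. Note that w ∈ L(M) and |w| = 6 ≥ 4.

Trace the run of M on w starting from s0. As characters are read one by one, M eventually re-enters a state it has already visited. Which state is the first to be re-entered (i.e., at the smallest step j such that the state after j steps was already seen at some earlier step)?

State sequence: s0 -0-> s3 -0-> s3 -1-> s2 -0-> s2 -2-> s3 -0-> s3
First repeat at step 2: s3 was already visited.

The earliest repeat is at step j = 2: M is in s3, which it already visited at step i = 1.

s3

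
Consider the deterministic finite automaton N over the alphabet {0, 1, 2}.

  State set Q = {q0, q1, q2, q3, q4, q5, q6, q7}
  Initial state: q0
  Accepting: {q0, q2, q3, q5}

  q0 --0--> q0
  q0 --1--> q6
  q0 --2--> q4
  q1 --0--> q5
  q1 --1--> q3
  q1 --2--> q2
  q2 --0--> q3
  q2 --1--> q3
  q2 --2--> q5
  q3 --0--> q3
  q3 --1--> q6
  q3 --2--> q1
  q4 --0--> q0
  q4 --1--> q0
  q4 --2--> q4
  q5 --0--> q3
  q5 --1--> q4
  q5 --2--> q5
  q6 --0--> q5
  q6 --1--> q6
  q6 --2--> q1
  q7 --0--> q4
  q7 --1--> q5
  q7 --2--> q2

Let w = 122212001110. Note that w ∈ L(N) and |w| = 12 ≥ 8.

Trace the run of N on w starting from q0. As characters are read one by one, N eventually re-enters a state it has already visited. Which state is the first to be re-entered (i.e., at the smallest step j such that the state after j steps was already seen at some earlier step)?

q4

State sequence: q0 -1-> q6 -2-> q1 -2-> q2 -2-> q5 -1-> q4 -2-> q4 -0-> q0 -0-> q0 -1-> q6 -1-> q6 -1-> q6 -0-> q5
First repeat at step 6: q4 was already visited.

The earliest repeat is at step j = 6: N is in q4, which it already visited at step i = 5.
With |Q| = 8, pigeonhole forces a state repeat no later than step 8; the substring read between the first and second visits to that state can be pumped.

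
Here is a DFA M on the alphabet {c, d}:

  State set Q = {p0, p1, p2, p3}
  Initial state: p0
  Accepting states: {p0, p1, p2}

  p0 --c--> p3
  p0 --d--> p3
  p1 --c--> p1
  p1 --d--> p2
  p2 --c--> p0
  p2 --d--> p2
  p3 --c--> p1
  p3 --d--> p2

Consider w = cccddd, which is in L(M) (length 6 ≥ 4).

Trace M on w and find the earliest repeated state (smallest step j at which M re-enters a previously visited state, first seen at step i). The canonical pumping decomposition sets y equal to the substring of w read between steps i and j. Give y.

c

Run of M on w = c c c d d d:
  step 0: p0  (start)
  step 1: p3  (read c: p0→p3)
  step 2: p1  (read c: p3→p1)
  step 3: p1  (read c: p1→p1)   ← first repeat (p1 seen earlier)
  step 4: p2  (read d: p1→p2)
  step 5: p2  (read d: p2→p2)
  step 6: p2  (read d: p2→p2)

So i = 2, j = 3, giving x = w[0:2] = cc, y = w[2:3] = c, z = w[3:6] = ddd.
Check: |xy| = 3 ≤ 4 and |y| = 1 ≥ 1. Reading y takes M from p1 back to p1, so every xyⁱz is accepted.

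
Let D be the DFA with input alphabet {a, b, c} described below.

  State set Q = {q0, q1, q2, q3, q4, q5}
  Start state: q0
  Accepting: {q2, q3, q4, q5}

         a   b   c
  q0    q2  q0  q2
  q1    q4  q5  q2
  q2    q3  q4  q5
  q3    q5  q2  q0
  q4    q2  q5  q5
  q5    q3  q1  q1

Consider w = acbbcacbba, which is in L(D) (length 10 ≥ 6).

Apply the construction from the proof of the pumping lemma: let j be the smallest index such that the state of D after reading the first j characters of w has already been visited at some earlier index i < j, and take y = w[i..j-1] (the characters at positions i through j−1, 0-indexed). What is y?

Run of D on w = a c b b c a c b b a:
  step 0: q0  (start)
  step 1: q2  (read a: q0→q2)
  step 2: q5  (read c: q2→q5)
  step 3: q1  (read b: q5→q1)
  step 4: q5  (read b: q1→q5)   ← first repeat (q5 seen earlier)
  step 5: q1  (read c: q5→q1)
  step 6: q4  (read a: q1→q4)
  step 7: q5  (read c: q4→q5)
  step 8: q1  (read b: q5→q1)
  step 9: q5  (read b: q1→q5)
  step 10: q3  (read a: q5→q3)

So i = 2, j = 4, giving x = w[0:2] = ac, y = w[2:4] = bb, z = w[4:10] = cacbba.
Check: |xy| = 4 ≤ 6 and |y| = 2 ≥ 1. Reading y takes D from q5 back to q5, so every xyⁱz is accepted.
Since D has 6 states, any run of length ≥ 6 visits 6+1 states, so by pigeonhole some state repeats within the first 6 steps — that repeat gives the pumpable loop.

bb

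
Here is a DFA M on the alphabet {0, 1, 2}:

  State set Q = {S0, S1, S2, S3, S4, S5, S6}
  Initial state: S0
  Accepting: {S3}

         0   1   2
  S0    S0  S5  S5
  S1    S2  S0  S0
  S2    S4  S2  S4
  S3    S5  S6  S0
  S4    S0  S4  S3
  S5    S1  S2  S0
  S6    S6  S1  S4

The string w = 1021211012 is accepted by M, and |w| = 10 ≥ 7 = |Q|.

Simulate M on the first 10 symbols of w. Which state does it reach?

S3

State sequence: S0 -1-> S5 -0-> S1 -2-> S0 -1-> S5 -2-> S0 -1-> S5 -1-> S2 -0-> S4 -1-> S4 -2-> S3

After reading 10 characters, M is in state S3.
(This kind of state-tracing is the core of the pumping-lemma construction: with 7 states, pigeonhole forces a repeat within the first 7 steps.)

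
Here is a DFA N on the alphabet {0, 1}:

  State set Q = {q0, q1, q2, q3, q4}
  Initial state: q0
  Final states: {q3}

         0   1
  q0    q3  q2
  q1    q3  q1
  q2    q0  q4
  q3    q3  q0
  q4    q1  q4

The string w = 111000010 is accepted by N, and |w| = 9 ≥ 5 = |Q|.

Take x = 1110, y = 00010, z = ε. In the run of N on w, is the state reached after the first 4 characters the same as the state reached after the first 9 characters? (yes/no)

no

State sequence: q0 -1-> q2 -1-> q4 -1-> q4 -0-> q1 -0-> q3 -0-> q3 -0-> q3 -1-> q0 -0-> q3

After x (step 4): q1. After xy (step 9): q3.
They differ (q1 ≠ q3), so y is not a cycle from the state after x; this split is not the one the pumping-lemma construction produces, and pumping y need not keep the string in L(N).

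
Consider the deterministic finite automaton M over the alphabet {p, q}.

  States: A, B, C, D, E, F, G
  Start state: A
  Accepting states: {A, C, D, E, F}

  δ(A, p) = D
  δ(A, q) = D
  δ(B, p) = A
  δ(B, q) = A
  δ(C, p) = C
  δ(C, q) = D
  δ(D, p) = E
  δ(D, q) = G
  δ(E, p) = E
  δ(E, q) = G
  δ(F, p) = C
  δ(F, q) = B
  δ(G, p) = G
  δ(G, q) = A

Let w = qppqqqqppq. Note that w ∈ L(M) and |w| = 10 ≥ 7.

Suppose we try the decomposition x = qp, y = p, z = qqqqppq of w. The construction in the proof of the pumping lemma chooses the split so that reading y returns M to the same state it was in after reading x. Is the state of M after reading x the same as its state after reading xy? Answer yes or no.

yes

State sequence: A -q-> D -p-> E -p-> E

After x (step 2): E. After xy (step 3): E.
They match, so y = p drives M around a cycle from E back to itself; pumping y any number of times keeps M in E before reading z, and xyⁱz ∈ L(M) for every i ≥ 0.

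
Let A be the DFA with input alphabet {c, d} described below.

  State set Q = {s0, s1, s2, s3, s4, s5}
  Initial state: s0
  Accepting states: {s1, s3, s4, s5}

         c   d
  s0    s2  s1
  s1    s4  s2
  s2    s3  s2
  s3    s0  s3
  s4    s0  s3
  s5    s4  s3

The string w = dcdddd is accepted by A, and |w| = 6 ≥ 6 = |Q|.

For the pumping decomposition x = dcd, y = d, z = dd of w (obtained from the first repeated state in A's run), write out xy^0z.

xy⁰z = xz = dcd·dd = dcddd.
Reading y = d takes A from s3 back to s3, so after x the machine is still in s3, and z then leads to the accepting state s3. Hence dcddd ∈ L(A).

dcddd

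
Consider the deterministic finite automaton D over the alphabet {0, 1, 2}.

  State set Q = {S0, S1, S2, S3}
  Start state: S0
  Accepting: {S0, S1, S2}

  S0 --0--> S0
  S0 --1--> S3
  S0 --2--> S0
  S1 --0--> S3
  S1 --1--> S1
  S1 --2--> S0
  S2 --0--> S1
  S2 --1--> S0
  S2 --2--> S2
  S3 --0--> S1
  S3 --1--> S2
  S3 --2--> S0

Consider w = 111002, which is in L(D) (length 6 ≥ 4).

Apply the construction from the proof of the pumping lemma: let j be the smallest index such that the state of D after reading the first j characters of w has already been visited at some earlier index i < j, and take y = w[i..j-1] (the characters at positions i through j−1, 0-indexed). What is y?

State sequence: S0 -1-> S3 -1-> S2 -1-> S0 -0-> S0 -0-> S0 -2-> S0
First repeat at step 3: S0 was already visited.

So i = 0, j = 3, giving x = w[0:0] = ε, y = w[0:3] = 111, z = w[3:6] = 002.
Check: |xy| = 3 ≤ 4 and |y| = 3 ≥ 1. Reading y takes D from S0 back to S0, so every xyⁱz is accepted.

111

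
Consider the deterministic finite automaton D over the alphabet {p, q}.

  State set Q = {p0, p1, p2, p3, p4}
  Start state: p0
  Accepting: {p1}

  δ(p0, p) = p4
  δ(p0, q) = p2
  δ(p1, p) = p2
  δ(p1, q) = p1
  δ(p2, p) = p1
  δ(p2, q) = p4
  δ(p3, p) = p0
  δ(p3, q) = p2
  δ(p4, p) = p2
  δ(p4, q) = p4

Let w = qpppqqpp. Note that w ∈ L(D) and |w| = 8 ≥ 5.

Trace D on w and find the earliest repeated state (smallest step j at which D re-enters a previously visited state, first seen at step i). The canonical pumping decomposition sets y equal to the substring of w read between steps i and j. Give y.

Run of D on w = q p p p q q p p:
  step 0: p0  (start)
  step 1: p2  (read q: p0→p2)
  step 2: p1  (read p: p2→p1)
  step 3: p2  (read p: p1→p2)   ← first repeat (p2 seen earlier)
  step 4: p1  (read p: p2→p1)
  step 5: p1  (read q: p1→p1)
  step 6: p1  (read q: p1→p1)
  step 7: p2  (read p: p1→p2)
  step 8: p1  (read p: p2→p1)

So i = 1, j = 3, giving x = w[0:1] = q, y = w[1:3] = pp, z = w[3:8] = pqqpp.
Check: |xy| = 3 ≤ 5 and |y| = 2 ≥ 1. Reading y takes D from p2 back to p2, so every xyⁱz is accepted.
The DFA has 5 states, so the proof of the pumping lemma guarantees a repeated state among the first 5+1 visited; the segment between the two visits is the pumpable y.

pp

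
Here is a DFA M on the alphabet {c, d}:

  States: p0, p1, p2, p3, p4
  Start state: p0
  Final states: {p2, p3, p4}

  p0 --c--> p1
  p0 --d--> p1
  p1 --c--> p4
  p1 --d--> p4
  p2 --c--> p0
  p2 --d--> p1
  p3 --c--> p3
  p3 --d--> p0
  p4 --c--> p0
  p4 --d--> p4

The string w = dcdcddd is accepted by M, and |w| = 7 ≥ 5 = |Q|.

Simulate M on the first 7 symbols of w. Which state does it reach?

State sequence: p0 -d-> p1 -c-> p4 -d-> p4 -c-> p0 -d-> p1 -d-> p4 -d-> p4

After reading 7 characters, M is in state p4.

p4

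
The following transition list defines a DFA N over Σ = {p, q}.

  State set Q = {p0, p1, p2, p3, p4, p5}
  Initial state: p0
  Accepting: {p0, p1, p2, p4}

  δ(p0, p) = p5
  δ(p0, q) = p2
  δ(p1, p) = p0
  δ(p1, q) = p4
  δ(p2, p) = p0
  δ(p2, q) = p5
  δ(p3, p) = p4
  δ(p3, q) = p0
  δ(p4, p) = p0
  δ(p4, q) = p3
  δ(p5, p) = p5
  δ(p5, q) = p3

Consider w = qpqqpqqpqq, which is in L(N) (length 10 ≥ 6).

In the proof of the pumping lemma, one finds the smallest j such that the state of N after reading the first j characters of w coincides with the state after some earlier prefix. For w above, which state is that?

p0

Run of N on w = q p q q p q q p q q:
  step 0: p0  (start)
  step 1: p2  (read q: p0→p2)
  step 2: p0  (read p: p2→p0)   ← first repeat (p0 seen earlier)
  step 3: p2  (read q: p0→p2)
  step 4: p5  (read q: p2→p5)
  step 5: p5  (read p: p5→p5)
  step 6: p3  (read q: p5→p3)
  step 7: p0  (read q: p3→p0)
  step 8: p5  (read p: p0→p5)
  step 9: p3  (read q: p5→p3)
  step 10: p0  (read q: p3→p0)

The earliest repeat is at step j = 2: N is in p0, which it already visited at step i = 0.
Pumping length from the standard proof: p = 6 (the number of states). The repeated state found above gives |xy| = j ≤ 6 and |y| = j − i ≥ 1.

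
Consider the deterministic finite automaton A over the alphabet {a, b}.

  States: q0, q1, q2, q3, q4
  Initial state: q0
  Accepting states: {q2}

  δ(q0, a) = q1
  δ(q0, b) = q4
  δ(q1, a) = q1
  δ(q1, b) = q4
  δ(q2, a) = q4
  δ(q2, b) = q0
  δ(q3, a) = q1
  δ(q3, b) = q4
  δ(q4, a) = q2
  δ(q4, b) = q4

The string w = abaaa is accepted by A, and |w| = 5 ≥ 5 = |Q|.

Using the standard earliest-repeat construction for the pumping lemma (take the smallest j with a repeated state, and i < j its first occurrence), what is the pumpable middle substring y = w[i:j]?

State sequence: q0 -a-> q1 -b-> q4 -a-> q2 -a-> q4 -a-> q2
First repeat at step 4: q4 was already visited.

So i = 2, j = 4, giving x = w[0:2] = ab, y = w[2:4] = aa, z = w[4:5] = a.
Check: |xy| = 4 ≤ 5 and |y| = 2 ≥ 1. Reading y takes A from q4 back to q4, so every xyⁱz is accepted.
The DFA has 5 states, so the proof of the pumping lemma guarantees a repeated state among the first 5+1 visited; the segment between the two visits is the pumpable y.

aa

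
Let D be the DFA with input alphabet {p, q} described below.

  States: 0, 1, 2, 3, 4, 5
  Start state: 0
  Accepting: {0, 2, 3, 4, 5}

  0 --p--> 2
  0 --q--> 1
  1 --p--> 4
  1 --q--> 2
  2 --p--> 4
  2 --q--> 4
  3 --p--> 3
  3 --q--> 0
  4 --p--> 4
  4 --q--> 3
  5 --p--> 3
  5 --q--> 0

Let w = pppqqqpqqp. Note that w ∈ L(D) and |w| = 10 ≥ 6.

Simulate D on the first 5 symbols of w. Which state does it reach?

0

Run of D on the first 5 characters of w = p p p q q:
  step 0: 0  (start)
  step 1: 2  (read p: 0→2)
  step 2: 4  (read p: 2→4)
  step 3: 4  (read p: 4→4)
  step 4: 3  (read q: 4→3)
  step 5: 0  (read q: 3→0)

After reading 5 characters, D is in state 0.
(This kind of state-tracing is the core of the pumping-lemma construction: with 6 states, pigeonhole forces a repeat within the first 6 steps.)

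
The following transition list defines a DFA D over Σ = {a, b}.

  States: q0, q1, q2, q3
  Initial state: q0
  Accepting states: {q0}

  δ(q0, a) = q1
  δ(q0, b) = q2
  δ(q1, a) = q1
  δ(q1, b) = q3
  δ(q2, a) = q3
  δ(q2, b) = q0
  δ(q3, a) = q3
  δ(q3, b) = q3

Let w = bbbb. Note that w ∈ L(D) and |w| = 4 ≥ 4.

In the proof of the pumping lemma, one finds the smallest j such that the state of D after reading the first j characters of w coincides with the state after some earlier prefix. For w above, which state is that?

Run of D on w = b b b b:
  step 0: q0  (start)
  step 1: q2  (read b: q0→q2)
  step 2: q0  (read b: q2→q0)   ← first repeat (q0 seen earlier)
  step 3: q2  (read b: q0→q2)
  step 4: q0  (read b: q2→q0)

The earliest repeat is at step j = 2: D is in q0, which it already visited at step i = 0.
Since D has 4 states, any run of length ≥ 4 visits 4+1 states, so by pigeonhole some state repeats within the first 4 steps — that repeat gives the pumpable loop.

q0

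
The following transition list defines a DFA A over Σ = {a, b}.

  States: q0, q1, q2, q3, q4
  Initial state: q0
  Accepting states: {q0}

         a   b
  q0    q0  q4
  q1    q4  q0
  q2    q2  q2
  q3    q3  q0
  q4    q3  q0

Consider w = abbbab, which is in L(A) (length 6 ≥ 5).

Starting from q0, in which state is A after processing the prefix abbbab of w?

State sequence: q0 -a-> q0 -b-> q4 -b-> q0 -b-> q4 -a-> q3 -b-> q0

After reading 6 characters, A is in state q0.
(This kind of state-tracing is the core of the pumping-lemma construction: with 5 states, pigeonhole forces a repeat within the first 5 steps.)

q0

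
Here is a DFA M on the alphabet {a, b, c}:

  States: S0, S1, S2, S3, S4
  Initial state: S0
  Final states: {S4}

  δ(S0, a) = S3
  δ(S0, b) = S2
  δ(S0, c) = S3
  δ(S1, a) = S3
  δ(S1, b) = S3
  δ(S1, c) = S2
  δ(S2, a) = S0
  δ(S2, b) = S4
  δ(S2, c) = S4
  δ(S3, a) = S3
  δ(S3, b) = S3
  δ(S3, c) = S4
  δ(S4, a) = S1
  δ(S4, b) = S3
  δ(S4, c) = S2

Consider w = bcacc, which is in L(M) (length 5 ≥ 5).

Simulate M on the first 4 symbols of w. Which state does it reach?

State sequence: S0 -b-> S2 -c-> S4 -a-> S1 -c-> S2

After reading 4 characters, M is in state S2.

S2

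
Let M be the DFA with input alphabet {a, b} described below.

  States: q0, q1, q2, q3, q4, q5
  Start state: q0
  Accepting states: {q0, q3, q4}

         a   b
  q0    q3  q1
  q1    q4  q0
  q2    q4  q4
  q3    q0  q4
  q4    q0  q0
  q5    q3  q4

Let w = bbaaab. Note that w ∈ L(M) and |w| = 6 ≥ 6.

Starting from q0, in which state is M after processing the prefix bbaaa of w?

q3

Run of M on the first 5 characters of w = b b a a a:
  step 0: q0  (start)
  step 1: q1  (read b: q0→q1)
  step 2: q0  (read b: q1→q0)
  step 3: q3  (read a: q0→q3)
  step 4: q0  (read a: q3→q0)
  step 5: q3  (read a: q0→q3)

After reading 5 characters, M is in state q3.
(This kind of state-tracing is the core of the pumping-lemma construction: with 6 states, pigeonhole forces a repeat within the first 6 steps.)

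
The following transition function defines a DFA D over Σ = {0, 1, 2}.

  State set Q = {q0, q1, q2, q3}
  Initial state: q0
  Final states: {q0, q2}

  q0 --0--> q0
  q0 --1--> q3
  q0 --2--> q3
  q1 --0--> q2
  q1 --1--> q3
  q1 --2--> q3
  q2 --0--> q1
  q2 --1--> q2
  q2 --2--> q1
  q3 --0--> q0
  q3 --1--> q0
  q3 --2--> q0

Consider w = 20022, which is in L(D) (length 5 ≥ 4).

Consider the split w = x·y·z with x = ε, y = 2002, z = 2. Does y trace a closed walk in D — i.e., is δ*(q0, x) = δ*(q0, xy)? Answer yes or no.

Run of D on the first 4 characters of w = 2 0 0 2:
  step 0: q0  (start)
  step 1: q3  (read 2: q0→q3)
  step 2: q0  (read 0: q3→q0)
  step 3: q0  (read 0: q0→q0)
  step 4: q3  (read 2: q0→q3)

After x (step 0): q0. After xy (step 4): q3.
They differ (q0 ≠ q3), so y is not a cycle from the state after x; this split is not the one the pumping-lemma construction produces, and pumping y need not keep the string in L(D).

no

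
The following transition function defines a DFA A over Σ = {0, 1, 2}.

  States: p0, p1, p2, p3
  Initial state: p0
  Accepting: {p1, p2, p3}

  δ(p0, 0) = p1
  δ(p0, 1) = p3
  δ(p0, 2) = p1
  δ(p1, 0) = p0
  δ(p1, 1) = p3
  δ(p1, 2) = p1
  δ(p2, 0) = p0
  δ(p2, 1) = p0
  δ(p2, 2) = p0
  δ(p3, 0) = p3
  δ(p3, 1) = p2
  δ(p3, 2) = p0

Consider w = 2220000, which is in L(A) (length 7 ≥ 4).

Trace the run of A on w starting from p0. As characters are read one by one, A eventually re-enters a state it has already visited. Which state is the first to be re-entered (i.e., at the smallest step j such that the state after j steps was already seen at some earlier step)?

State sequence: p0 -2-> p1 -2-> p1 -2-> p1 -0-> p0 -0-> p1 -0-> p0 -0-> p1
First repeat at step 2: p1 was already visited.

The earliest repeat is at step j = 2: A is in p1, which it already visited at step i = 1.
Since A has 4 states, any run of length ≥ 4 visits 4+1 states, so by pigeonhole some state repeats within the first 4 steps — that repeat gives the pumpable loop.

p1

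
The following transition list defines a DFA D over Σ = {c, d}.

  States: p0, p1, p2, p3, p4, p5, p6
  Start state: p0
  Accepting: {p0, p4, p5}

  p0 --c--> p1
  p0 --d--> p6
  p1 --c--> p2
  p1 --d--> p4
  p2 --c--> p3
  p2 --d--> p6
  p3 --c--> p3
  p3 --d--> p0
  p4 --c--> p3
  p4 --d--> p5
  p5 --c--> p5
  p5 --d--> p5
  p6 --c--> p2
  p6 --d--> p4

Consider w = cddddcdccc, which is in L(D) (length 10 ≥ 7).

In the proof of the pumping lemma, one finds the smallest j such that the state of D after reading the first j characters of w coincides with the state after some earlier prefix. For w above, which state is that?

p5

Run of D on w = c d d d d c d c c c:
  step 0: p0  (start)
  step 1: p1  (read c: p0→p1)
  step 2: p4  (read d: p1→p4)
  step 3: p5  (read d: p4→p5)
  step 4: p5  (read d: p5→p5)   ← first repeat (p5 seen earlier)
  step 5: p5  (read d: p5→p5)
  step 6: p5  (read c: p5→p5)
  step 7: p5  (read d: p5→p5)
  step 8: p5  (read c: p5→p5)
  step 9: p5  (read c: p5→p5)
  step 10: p5  (read c: p5→p5)

The earliest repeat is at step j = 4: D is in p5, which it already visited at step i = 3.
The DFA has 7 states, so the proof of the pumping lemma guarantees a repeated state among the first 7+1 visited; the segment between the two visits is the pumpable y.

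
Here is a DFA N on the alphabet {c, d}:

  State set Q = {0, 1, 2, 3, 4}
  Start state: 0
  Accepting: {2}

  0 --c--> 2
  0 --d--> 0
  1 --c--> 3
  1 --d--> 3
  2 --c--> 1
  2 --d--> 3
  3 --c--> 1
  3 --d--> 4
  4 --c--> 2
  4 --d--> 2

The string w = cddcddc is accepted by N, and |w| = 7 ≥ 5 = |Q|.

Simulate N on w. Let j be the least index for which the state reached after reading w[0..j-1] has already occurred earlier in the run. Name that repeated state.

Run of N on w = c d d c d d c:
  step 0: 0  (start)
  step 1: 2  (read c: 0→2)
  step 2: 3  (read d: 2→3)
  step 3: 4  (read d: 3→4)
  step 4: 2  (read c: 4→2)   ← first repeat (2 seen earlier)
  step 5: 3  (read d: 2→3)
  step 6: 4  (read d: 3→4)
  step 7: 2  (read c: 4→2)

The earliest repeat is at step j = 4: N is in 2, which it already visited at step i = 1.
The DFA has 5 states, so the proof of the pumping lemma guarantees a repeated state among the first 5+1 visited; the segment between the two visits is the pumpable y.

2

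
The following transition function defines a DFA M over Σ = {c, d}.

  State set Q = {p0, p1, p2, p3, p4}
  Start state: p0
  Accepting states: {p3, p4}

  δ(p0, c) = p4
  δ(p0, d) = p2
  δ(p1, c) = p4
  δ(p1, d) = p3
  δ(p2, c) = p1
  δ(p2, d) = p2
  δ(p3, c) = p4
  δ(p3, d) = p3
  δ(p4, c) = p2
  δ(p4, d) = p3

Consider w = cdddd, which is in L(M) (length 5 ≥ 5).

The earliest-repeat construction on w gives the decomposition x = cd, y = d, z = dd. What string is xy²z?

cddddd

xy^2z = cd·d·d·dd = cddddd.
Reading y = d takes M from p3 back to p3, so after x·y·y the machine is still in p3, and z then leads to the accepting state p3. Hence cddddd ∈ L(M).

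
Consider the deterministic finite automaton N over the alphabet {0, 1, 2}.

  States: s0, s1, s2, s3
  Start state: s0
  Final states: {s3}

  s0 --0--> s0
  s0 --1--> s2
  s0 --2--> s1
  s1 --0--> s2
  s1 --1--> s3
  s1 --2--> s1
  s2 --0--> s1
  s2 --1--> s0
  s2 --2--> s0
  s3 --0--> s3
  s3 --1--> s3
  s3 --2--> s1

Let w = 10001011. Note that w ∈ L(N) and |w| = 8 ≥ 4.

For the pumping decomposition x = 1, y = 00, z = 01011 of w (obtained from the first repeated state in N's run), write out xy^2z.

xy^2z = 1·00·00·01011 = 1000001011.
Reading y = 00 takes N from s2 back to s2, so after x·y·y the machine is still in s2, and z then leads to the accepting state s3. Hence 1000001011 ∈ L(N).

1000001011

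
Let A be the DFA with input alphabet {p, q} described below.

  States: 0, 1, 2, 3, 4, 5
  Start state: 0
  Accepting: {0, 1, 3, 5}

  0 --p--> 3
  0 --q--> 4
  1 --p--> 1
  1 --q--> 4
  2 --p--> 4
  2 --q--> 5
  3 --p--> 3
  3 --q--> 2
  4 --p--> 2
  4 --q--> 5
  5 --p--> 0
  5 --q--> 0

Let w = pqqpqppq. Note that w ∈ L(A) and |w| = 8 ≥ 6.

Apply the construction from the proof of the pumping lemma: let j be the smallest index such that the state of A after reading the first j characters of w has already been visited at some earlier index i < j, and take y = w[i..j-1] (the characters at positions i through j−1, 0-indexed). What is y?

Run of A on w = p q q p q p p q:
  step 0: 0  (start)
  step 1: 3  (read p: 0→3)
  step 2: 2  (read q: 3→2)
  step 3: 5  (read q: 2→5)
  step 4: 0  (read p: 5→0)   ← first repeat (0 seen earlier)
  step 5: 4  (read q: 0→4)
  step 6: 2  (read p: 4→2)
  step 7: 4  (read p: 2→4)
  step 8: 5  (read q: 4→5)

So i = 0, j = 4, giving x = w[0:0] = ε, y = w[0:4] = pqqp, z = w[4:8] = qppq.
Check: |xy| = 4 ≤ 6 and |y| = 4 ≥ 1. Reading y takes A from 0 back to 0, so every xyⁱz is accepted.
Since A has 6 states, any run of length ≥ 6 visits 6+1 states, so by pigeonhole some state repeats within the first 6 steps — that repeat gives the pumpable loop.

pqqp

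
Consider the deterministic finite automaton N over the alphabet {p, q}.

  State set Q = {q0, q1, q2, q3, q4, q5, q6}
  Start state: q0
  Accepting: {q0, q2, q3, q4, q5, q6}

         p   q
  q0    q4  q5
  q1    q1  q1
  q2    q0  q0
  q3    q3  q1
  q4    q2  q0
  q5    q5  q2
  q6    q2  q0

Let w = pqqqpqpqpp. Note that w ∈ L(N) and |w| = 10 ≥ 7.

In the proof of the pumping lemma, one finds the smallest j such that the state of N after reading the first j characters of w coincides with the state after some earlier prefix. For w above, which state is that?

State sequence: q0 -p-> q4 -q-> q0 -q-> q5 -q-> q2 -p-> q0 -q-> q5 -p-> q5 -q-> q2 -p-> q0 -p-> q4
First repeat at step 2: q0 was already visited.

The earliest repeat is at step j = 2: N is in q0, which it already visited at step i = 0.
Since N has 7 states, any run of length ≥ 7 visits 7+1 states, so by pigeonhole some state repeats within the first 7 steps — that repeat gives the pumpable loop.

q0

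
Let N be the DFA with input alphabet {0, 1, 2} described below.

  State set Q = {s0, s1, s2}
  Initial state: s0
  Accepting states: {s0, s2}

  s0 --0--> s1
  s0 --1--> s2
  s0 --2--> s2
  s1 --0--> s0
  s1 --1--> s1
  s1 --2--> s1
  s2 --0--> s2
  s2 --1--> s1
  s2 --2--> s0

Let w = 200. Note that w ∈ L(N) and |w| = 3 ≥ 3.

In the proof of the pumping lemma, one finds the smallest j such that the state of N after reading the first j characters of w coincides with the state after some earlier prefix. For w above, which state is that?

State sequence: s0 -2-> s2 -0-> s2 -0-> s2
First repeat at step 2: s2 was already visited.

The earliest repeat is at step j = 2: N is in s2, which it already visited at step i = 1.
With |Q| = 3, pigeonhole forces a state repeat no later than step 3; the substring read between the first and second visits to that state can be pumped.

s2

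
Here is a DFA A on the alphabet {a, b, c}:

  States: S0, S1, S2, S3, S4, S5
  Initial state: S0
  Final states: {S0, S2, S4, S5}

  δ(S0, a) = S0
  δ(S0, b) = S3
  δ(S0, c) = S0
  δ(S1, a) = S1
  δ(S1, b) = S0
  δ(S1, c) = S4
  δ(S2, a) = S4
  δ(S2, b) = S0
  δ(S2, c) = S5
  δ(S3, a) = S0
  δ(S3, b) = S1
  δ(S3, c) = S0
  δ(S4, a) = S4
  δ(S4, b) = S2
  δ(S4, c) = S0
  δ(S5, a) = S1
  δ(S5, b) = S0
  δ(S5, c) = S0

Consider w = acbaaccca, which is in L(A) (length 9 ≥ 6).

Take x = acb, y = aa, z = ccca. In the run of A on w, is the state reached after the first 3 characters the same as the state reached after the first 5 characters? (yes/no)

no

State sequence: S0 -a-> S0 -c-> S0 -b-> S3 -a-> S0 -a-> S0

After x (step 3): S3. After xy (step 5): S0.
They differ (S3 ≠ S0), so y is not a cycle from the state after x; this split is not the one the pumping-lemma construction produces, and pumping y need not keep the string in L(A).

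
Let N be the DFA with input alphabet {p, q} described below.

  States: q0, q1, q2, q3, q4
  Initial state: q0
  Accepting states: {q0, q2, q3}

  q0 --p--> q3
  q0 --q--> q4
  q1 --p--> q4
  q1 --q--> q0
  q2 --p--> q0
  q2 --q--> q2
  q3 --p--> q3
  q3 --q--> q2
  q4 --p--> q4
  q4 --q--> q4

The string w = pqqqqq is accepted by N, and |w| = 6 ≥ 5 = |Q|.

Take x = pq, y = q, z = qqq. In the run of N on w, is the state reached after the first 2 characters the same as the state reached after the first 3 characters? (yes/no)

yes

Run of N on the first 3 characters of w = p q q:
  step 0: q0  (start)
  step 1: q3  (read p: q0→q3)
  step 2: q2  (read q: q3→q2)
  step 3: q2  (read q: q2→q2)

After x (step 2): q2. After xy (step 3): q2.
They match, so y = q drives N around a cycle from q2 back to itself; pumping y any number of times keeps N in q2 before reading z, and xyⁱz ∈ L(N) for every i ≥ 0.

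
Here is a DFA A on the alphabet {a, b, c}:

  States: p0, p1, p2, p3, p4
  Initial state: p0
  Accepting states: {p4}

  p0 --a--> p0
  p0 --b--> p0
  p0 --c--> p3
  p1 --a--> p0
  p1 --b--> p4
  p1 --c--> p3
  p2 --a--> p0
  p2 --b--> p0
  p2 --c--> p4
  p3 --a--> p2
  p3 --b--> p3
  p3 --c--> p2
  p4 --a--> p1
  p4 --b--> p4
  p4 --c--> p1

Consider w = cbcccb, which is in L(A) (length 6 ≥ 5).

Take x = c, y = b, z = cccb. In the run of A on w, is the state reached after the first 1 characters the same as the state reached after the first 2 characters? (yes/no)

State sequence: p0 -c-> p3 -b-> p3

After x (step 1): p3. After xy (step 2): p3.
They match, so y = b drives A around a cycle from p3 back to itself; pumping y any number of times keeps A in p3 before reading z, and xyⁱz ∈ L(A) for every i ≥ 0.

yes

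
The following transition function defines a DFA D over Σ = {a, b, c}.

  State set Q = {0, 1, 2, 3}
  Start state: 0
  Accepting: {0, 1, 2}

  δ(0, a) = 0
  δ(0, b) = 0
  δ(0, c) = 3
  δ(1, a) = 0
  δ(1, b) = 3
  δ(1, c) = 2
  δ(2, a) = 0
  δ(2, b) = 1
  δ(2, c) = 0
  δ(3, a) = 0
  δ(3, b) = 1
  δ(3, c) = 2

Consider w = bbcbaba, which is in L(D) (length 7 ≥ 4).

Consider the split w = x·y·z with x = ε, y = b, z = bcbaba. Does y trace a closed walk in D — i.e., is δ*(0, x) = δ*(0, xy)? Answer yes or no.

yes

Run of D on the first 1 characters of w = b:
  step 0: 0  (start)
  step 1: 0  (read b: 0→0)

After x (step 0): 0. After xy (step 1): 0.
They match, so y = b drives D around a cycle from 0 back to itself; pumping y any number of times keeps D in 0 before reading z, and xyⁱz ∈ L(D) for every i ≥ 0.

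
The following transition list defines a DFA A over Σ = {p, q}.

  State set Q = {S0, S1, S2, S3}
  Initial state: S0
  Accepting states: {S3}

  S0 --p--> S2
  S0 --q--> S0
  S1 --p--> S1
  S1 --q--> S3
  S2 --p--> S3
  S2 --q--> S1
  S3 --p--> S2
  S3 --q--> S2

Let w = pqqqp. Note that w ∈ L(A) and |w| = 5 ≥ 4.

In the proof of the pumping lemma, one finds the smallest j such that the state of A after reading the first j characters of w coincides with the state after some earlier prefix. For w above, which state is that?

S2

Run of A on w = p q q q p:
  step 0: S0  (start)
  step 1: S2  (read p: S0→S2)
  step 2: S1  (read q: S2→S1)
  step 3: S3  (read q: S1→S3)
  step 4: S2  (read q: S3→S2)   ← first repeat (S2 seen earlier)
  step 5: S3  (read p: S2→S3)

The earliest repeat is at step j = 4: A is in S2, which it already visited at step i = 1.
Since A has 4 states, any run of length ≥ 4 visits 4+1 states, so by pigeonhole some state repeats within the first 4 steps — that repeat gives the pumpable loop.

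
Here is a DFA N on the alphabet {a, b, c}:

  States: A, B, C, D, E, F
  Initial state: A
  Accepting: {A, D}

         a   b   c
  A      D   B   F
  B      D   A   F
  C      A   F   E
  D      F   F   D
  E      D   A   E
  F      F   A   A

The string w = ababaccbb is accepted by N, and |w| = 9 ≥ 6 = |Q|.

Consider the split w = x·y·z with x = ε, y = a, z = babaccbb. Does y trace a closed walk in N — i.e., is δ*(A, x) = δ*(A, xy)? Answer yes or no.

no

Run of N on the first 1 characters of w = a:
  step 0: A  (start)
  step 1: D  (read a: A→D)

After x (step 0): A. After xy (step 1): D.
They differ (A ≠ D), so y is not a cycle from the state after x; this split is not the one the pumping-lemma construction produces, and pumping y need not keep the string in L(N).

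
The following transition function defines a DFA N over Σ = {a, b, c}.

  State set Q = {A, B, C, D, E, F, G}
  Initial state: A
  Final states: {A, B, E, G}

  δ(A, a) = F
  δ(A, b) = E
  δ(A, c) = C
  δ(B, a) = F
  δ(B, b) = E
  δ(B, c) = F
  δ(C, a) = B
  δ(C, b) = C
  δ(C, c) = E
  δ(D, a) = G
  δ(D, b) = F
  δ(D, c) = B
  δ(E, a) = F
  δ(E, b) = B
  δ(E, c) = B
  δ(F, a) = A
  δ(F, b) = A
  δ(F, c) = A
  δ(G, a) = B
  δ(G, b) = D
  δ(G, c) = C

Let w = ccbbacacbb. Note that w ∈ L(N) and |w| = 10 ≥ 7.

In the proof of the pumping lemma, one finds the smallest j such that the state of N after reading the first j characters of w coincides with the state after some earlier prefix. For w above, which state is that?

E

Run of N on w = c c b b a c a c b b:
  step 0: A  (start)
  step 1: C  (read c: A→C)
  step 2: E  (read c: C→E)
  step 3: B  (read b: E→B)
  step 4: E  (read b: B→E)   ← first repeat (E seen earlier)
  step 5: F  (read a: E→F)
  step 6: A  (read c: F→A)
  step 7: F  (read a: A→F)
  step 8: A  (read c: F→A)
  step 9: E  (read b: A→E)
  step 10: B  (read b: E→B)

The earliest repeat is at step j = 4: N is in E, which it already visited at step i = 2.
With |Q| = 7, pigeonhole forces a state repeat no later than step 7; the substring read between the first and second visits to that state can be pumped.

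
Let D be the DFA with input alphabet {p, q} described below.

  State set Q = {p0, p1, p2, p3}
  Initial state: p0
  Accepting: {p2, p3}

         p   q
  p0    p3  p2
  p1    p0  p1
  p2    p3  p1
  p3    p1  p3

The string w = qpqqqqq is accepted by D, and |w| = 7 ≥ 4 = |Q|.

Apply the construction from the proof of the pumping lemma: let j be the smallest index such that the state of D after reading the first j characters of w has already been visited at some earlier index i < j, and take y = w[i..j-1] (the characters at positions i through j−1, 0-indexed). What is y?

q

Run of D on w = q p q q q q q:
  step 0: p0  (start)
  step 1: p2  (read q: p0→p2)
  step 2: p3  (read p: p2→p3)
  step 3: p3  (read q: p3→p3)   ← first repeat (p3 seen earlier)
  step 4: p3  (read q: p3→p3)
  step 5: p3  (read q: p3→p3)
  step 6: p3  (read q: p3→p3)
  step 7: p3  (read q: p3→p3)

So i = 2, j = 3, giving x = w[0:2] = qp, y = w[2:3] = q, z = w[3:7] = qqqq.
Check: |xy| = 3 ≤ 4 and |y| = 1 ≥ 1. Reading y takes D from p3 back to p3, so every xyⁱz is accepted.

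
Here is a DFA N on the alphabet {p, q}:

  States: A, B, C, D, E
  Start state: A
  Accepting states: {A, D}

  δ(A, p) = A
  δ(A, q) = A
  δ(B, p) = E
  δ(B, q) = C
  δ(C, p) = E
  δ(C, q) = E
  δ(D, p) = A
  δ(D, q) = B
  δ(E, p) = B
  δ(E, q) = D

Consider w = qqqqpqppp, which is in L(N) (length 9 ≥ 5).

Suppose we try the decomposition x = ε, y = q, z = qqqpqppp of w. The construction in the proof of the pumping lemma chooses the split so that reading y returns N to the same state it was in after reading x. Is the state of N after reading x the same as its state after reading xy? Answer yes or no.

Run of N on the first 1 characters of w = q:
  step 0: A  (start)
  step 1: A  (read q: A→A)

After x (step 0): A. After xy (step 1): A.
They match, so y = q drives N around a cycle from A back to itself; pumping y any number of times keeps N in A before reading z, and xyⁱz ∈ L(N) for every i ≥ 0.

yes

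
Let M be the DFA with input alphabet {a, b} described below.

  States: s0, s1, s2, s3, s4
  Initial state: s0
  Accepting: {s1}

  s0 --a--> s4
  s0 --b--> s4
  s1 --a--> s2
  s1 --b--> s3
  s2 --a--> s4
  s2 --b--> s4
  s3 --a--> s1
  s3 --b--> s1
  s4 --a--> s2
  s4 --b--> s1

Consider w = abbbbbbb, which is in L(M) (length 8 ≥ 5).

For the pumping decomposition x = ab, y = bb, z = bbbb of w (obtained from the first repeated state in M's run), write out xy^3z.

xy^3z = ab·bb·bb·bb·bbbb = abbbbbbbbbbb.
Reading y = bb takes M from s1 back to s1, so after x·y·y·y the machine is still in s1, and z then leads to the accepting state s1. Hence abbbbbbbbbbb ∈ L(M).

abbbbbbbbbbb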